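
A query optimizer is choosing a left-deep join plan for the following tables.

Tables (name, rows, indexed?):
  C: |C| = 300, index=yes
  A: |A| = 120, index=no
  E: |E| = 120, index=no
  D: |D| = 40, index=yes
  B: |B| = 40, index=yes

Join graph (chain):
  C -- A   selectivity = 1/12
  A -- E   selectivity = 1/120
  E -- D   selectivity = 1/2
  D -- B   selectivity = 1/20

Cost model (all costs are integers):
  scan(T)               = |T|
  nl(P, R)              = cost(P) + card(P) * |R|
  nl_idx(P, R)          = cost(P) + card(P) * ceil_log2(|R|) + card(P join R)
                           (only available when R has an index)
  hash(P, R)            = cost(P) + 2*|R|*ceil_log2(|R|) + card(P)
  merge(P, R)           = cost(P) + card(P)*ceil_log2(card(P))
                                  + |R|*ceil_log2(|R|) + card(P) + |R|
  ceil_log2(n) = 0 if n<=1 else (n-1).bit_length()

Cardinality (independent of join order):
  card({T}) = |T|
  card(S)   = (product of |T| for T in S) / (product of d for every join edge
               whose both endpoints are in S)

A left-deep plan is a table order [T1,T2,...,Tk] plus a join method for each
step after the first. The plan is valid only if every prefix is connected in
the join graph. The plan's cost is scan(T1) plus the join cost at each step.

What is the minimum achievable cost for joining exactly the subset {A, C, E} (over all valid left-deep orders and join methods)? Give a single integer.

5880

Selinger DP over subsets of {A,C,E}:
  {C}: scan cost=300, card=300
  {A}: scan cost=120, card=120
  {E}: scan cost=120, card=120
  {AC}: card=3000; try (A,hash)→2280, (C,merge)→4080, (C,nl_idx)→4200, (A,merge)→4260, (C,hash)→5640, (C,nl)→36120 …(+1); best=2280 via (A,hash)
  {AE}: card=120; try (E,hash)→1920, (A,hash)→1920, (E,merge)→2040, (A,merge)→2040, (E,nl)→14520, (A,nl)→14520; best=1920 via (E,hash)
  {ACE}: card=3000; try (C,merge)→5880, (C,nl_idx)→6000, (E,hash)→6960, (C,hash)→7440, (C,nl)→37920, (E,merge)→42240 …(+1); best=5880 via (C,merge)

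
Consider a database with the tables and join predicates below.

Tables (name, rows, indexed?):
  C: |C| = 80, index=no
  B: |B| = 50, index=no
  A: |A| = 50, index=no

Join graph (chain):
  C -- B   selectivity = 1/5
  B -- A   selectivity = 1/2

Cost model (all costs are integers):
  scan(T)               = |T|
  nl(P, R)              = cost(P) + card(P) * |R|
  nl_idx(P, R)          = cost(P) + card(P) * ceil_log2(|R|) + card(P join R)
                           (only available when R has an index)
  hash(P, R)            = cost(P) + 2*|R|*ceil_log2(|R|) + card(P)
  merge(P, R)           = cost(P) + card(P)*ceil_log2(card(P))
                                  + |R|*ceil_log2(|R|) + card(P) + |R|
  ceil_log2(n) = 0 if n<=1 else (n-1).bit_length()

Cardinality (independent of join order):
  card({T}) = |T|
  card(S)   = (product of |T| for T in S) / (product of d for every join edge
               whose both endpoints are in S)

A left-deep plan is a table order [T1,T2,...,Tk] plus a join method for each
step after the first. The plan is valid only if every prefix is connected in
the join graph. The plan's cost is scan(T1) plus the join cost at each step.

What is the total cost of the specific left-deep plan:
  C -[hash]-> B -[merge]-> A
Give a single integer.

9910

step 1: scan C: cost=80, card=80
step 2: join B via hash
    card(P join B) = 80*50/(5) = 800
    cost = 80 + 2*50*6 + 80 = 760
step 3: join A via merge
    card(P join A) = 800*50/(2) = 20000
    cost = 760 + 800*10 + 50*6 + 800 + 50 = 9910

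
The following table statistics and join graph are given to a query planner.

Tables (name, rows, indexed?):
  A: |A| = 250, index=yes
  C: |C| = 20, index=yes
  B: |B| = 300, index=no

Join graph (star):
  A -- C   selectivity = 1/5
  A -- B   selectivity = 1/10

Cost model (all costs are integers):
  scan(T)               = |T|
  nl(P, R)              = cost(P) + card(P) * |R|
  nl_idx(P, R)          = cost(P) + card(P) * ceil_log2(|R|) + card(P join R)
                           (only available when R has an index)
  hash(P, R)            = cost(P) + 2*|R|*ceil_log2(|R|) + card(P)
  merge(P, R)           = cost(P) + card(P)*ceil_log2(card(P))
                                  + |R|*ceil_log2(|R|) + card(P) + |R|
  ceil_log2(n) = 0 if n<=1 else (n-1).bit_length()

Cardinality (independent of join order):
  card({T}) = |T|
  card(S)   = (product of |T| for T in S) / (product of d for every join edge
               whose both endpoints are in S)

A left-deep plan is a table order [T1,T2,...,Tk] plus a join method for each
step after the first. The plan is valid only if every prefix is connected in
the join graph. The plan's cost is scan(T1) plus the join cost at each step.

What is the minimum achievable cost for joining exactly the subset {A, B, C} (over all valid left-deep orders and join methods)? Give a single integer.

Selinger DP over subsets of {A,B,C}:
  {A}: scan cost=250, card=250
  {C}: scan cost=20, card=20
  {B}: scan cost=300, card=300
  {AC}: card=1000; try (C,hash)→700, (A,nl_idx)→1180, (A,merge)→2390, (C,nl_idx)→2500, (C,merge)→2620, (A,hash)→4040 …(+2); best=700 via (C,hash)
  {AB}: card=7500; try (A,hash)→4600, (B,merge)→5500, (A,merge)→5550, (B,hash)→5900, (A,nl_idx)→10200, (B,nl)→75250 …(+1); best=4600 via (A,hash)
  {ABC}: card=30000; try (B,hash)→7100, (C,hash)→12300, (B,merge)→14700, (C,nl_idx)→72100, (C,merge)→109720, (C,nl)→154600 …(+1); best=7100 via (B,hash)

7100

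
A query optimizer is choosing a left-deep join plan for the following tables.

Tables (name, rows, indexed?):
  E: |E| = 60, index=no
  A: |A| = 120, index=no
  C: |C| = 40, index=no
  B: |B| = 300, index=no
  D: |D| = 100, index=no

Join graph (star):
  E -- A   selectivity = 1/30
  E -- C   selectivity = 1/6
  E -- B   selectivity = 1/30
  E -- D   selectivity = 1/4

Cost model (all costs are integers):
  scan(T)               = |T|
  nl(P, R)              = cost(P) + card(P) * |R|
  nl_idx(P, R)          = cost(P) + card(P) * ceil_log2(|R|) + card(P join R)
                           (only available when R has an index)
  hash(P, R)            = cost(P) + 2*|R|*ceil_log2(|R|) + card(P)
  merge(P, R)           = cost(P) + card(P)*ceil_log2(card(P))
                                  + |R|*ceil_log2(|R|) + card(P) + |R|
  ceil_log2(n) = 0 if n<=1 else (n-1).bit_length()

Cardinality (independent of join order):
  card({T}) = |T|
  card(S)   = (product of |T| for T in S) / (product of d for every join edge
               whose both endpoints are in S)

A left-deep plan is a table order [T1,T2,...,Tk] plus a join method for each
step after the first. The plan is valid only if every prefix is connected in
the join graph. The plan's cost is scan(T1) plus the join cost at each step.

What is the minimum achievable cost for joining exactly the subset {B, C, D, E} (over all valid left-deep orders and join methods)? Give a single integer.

7800

Selinger DP over subsets of {B,C,D,E}:
  {E}: scan cost=60, card=60
  {C}: scan cost=40, card=40
  {B}: scan cost=300, card=300
  {D}: scan cost=100, card=100
  {CE}: card=400; try (C,hash)→600, (E,merge)→740, (C,merge)→760, (E,hash)→800, (E,nl)→2440, (C,nl)→2460; best=600 via (C,hash)
  {BE}: card=600; try (E,hash)→1320, (B,merge)→3480, (E,merge)→3720, (B,hash)→5520, (B,nl)→18060, (E,nl)→18300; best=1320 via (E,hash)
  {DE}: card=1500; try (E,hash)→920, (D,merge)→1280, (E,merge)→1320, (D,hash)→1520, (D,nl)→6060, (E,nl)→6100; best=920 via (E,hash)
  {BCE}: card=4000; try (C,hash)→2400, (B,hash)→6400, (B,merge)→7600, (C,merge)→8200, (C,nl)→25320, (B,nl)→120600; best=2400 via (C,hash)
  {CDE}: card=10000; try (D,hash)→2400, (C,hash)→2900, (D,merge)→5400, (C,merge)→19200, (D,nl)→40600, (C,nl)→60920; best=2400 via (D,hash)
  {BDE}: card=15000; try (D,hash)→3320, (B,hash)→7820, (D,merge)→8720, (B,merge)→21920, (D,nl)→61320, (B,nl)→450920; best=3320 via (D,hash)
  {BCDE}: card=100000; try (D,hash)→7800, (B,hash)→17800, (C,hash)→18800, (D,merge)→55200, (B,merge)→155400, (C,merge)→228600 …(+3); best=7800 via (D,hash)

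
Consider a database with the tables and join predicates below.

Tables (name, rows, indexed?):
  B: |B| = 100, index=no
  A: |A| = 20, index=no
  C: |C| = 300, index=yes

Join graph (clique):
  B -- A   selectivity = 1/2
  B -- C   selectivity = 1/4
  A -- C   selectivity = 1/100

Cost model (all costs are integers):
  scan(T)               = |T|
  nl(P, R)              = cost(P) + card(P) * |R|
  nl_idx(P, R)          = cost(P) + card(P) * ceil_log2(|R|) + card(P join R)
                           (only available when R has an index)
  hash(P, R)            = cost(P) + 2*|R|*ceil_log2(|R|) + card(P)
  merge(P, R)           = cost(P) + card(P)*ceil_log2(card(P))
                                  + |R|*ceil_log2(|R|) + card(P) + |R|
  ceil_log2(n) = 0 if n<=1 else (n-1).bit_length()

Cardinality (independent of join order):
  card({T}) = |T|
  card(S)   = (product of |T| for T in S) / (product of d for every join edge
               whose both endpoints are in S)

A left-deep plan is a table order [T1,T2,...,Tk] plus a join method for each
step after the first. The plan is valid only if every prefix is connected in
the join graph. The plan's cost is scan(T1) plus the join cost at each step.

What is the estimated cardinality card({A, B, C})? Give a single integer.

750

Tables in S: A(20), B(100), C(300)
Edges inside S: B-A(d=2), B-C(d=4), A-C(d=100)
numerator = 20 * 100 * 300 = 600000
denominator = 2 * 4 * 100 = 800
card(S) = 600000 / 800 = 750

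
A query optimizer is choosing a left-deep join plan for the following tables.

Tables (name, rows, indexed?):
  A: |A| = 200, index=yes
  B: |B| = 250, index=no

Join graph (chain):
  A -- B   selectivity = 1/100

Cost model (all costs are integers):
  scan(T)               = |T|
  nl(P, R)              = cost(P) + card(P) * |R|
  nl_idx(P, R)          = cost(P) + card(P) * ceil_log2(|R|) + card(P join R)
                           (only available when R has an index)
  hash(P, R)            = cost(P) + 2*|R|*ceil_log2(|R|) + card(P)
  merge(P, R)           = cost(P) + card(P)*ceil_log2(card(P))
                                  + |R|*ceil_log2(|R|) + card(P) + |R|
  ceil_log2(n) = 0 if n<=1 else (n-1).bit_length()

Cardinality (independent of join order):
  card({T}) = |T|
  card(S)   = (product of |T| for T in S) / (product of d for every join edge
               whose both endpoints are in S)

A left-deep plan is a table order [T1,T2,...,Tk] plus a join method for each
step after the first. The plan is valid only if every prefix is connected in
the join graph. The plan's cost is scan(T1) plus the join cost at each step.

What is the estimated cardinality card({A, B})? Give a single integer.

500

Tables in S: A(200), B(250)
Edges inside S: A-B(d=100)
numerator = 200 * 250 = 50000
denominator = 100 = 100
card(S) = 50000 / 100 = 500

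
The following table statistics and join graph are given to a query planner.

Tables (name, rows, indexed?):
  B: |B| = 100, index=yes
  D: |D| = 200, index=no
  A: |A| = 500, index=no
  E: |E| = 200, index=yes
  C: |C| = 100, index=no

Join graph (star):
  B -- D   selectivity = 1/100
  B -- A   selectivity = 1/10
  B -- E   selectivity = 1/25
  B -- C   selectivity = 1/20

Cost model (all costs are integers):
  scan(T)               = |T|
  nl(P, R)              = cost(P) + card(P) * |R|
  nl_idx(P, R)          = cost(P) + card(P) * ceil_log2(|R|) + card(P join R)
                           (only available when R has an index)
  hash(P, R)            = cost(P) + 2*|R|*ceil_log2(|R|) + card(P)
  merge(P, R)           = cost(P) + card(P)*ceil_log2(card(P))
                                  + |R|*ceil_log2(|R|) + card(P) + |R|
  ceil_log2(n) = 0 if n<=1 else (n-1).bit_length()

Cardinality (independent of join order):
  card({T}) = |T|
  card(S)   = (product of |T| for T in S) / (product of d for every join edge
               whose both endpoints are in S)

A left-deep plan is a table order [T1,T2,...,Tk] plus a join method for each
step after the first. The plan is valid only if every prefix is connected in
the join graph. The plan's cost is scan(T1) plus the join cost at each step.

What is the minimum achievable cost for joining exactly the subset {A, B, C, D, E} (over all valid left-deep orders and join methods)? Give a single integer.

24600

Selinger DP over subsets of {A,B,C,D,E}:
  {B}: scan cost=100, card=100
  {D}: scan cost=200, card=200
  {A}: scan cost=500, card=500
  {E}: scan cost=200, card=200
  {C}: scan cost=100, card=100
  {BD}: card=200; try (B,hash)→1800, (B,nl_idx)→1800, (D,merge)→2700, (B,merge)→2800, (D,hash)→3400, (D,nl)→20100 …(+1); best=1800 via (B,hash)
  {AB}: card=5000; try (B,hash)→2400, (A,merge)→5900, (B,merge)→6300, (B,nl_idx)→9000, (A,hash)→9200, (A,nl)→50100 …(+1); best=2400 via (B,hash)
  {BE}: card=800; try (E,nl_idx)→1700, (B,hash)→1800, (B,nl_idx)→2400, (E,merge)→2700, (B,merge)→2800, (E,hash)→3400 …(+2); best=1700 via (E,nl_idx)
  {BC}: card=500; try (B,nl_idx)→1300, (C,hash)→1600, (B,hash)→1600, (C,merge)→1700, (B,merge)→1700, (C,nl)→10100 …(+1); best=1300 via (B,nl_idx)
  {ABD}: card=10000; try (A,merge)→8600, (D,hash)→10600, (A,hash)→11000, (D,merge)→74200, (A,nl)→101800, (D,nl)→1002400; best=8600 via (A,merge)
  {BDE}: card=1600; try (E,nl_idx)→5000, (E,hash)→5200, (E,merge)→5400, (D,hash)→5700, (D,merge)→12300, (E,nl)→41800 …(+1); best=5000 via (E,nl_idx)
  {BCD}: card=1000; try (C,hash)→3400, (C,merge)→4400, (D,hash)→5000, (D,merge)→8100, (C,nl)→21800, (D,nl)→101300; best=3400 via (C,hash)
  {ABE}: card=40000; try (E,hash)→10600, (A,hash)→11500, (A,merge)→15500, (E,merge)→74200, (E,nl_idx)→82400, (A,nl)→401700 …(+1); best=10600 via (E,hash)
  {ABC}: card=25000; try (C,hash)→8800, (A,hash)→10800, (A,merge)→11300, (C,merge)→73200, (A,nl)→251300, (C,nl)→502400; best=8800 via (C,hash)
  {BCE}: card=4000; try (C,hash)→3900, (E,hash)→5000, (E,merge)→8100, (E,nl_idx)→9300, (C,merge)→11300, (C,nl)→81700 …(+1); best=3900 via (C,hash)
  {ABDE}: card=80000; try (A,hash)→15600, (E,hash)→21800, (A,merge)→29200, (D,hash)→53800, (E,merge)→160400, (E,nl_idx)→168600 …(+4); best=15600 via (A,hash)
  {ABCD}: card=50000; try (A,hash)→13400, (A,merge)→19400, (C,hash)→20000, (D,hash)→37000, (C,merge)→159400, (D,merge)→410600 …(+3); best=13400 via (A,hash)
  {BCDE}: card=8000; try (E,hash)→7600, (C,hash)→8000, (D,hash)→11100, (E,merge)→16200, (E,nl_idx)→19400, (C,merge)→25000 …(+4); best=7600 via (E,hash)
  {ABCE}: card=200000; try (A,hash)→16900, (E,hash)→37000, (C,hash)→52000, (A,merge)→60900, (E,nl_idx)→408800, (E,merge)→410600 …(+4); best=16900 via (A,hash)
  {ABCDE}: card=400000; try (A,hash)→24600, (E,hash)→66600, (C,hash)→97000, (A,merge)→124600, (D,hash)→220100, (E,nl_idx)→813400 …(+7); best=24600 via (A,hash)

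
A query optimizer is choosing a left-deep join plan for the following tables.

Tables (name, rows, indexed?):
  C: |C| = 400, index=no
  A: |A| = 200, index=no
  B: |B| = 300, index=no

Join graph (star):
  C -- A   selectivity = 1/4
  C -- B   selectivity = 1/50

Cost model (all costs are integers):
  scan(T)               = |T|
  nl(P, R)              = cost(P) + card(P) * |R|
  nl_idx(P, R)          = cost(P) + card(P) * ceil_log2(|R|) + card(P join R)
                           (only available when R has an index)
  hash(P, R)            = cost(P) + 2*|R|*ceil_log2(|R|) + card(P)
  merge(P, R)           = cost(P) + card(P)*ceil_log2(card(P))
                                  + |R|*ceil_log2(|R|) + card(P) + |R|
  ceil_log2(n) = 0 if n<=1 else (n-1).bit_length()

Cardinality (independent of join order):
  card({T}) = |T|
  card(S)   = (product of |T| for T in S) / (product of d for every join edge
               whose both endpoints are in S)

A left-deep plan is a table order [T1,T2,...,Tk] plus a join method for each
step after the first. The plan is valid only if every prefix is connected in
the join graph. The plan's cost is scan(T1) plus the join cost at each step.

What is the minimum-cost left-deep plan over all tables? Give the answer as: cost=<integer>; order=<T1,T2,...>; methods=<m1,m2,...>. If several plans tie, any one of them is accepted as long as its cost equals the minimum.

cost=11800; order=C,B,A; methods=hash,hash

Selinger DP (subsets sized 1..n):
  {C}: scan cost=400, card=400
  {A}: scan cost=200, card=200
  {B}: scan cost=300, card=300
  {AC}: card=20000; try (A,hash)→4000, (C,merge)→6000, (A,merge)→6200, (C,hash)→7600, (C,nl)→80200, (A,nl)→80400; best=4000 via (A,hash)
  {BC}: card=2400; try (B,hash)→6200, (C,merge)→7300, (B,merge)→7400, (C,hash)→7800, (C,nl)→120300, (B,nl)→120400; best=6200 via (B,hash)
  {ABC}: card=120000; try (A,hash)→11800, (B,hash)→29400, (A,merge)→39200, (B,merge)→327000, (A,nl)→486200, (B,nl)→6004000; best=11800 via (A,hash)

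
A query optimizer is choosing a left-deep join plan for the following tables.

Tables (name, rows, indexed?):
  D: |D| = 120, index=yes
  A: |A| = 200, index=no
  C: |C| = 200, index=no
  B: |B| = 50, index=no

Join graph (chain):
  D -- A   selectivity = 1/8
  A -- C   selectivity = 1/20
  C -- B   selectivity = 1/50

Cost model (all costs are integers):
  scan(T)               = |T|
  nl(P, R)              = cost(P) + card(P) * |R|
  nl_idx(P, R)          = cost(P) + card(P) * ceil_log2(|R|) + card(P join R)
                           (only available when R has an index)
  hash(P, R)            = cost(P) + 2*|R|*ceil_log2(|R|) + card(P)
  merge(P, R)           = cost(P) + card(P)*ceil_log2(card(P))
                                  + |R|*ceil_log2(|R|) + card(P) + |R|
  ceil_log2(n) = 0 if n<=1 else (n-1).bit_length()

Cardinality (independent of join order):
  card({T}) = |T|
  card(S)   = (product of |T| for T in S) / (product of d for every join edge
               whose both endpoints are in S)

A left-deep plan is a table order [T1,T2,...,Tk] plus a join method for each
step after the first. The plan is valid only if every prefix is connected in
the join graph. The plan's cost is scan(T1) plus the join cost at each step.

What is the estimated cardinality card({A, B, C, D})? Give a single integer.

Tables in S: A(200), B(50), C(200), D(120)
Edges inside S: D-A(d=8), A-C(d=20), C-B(d=50)
numerator = 200 * 50 * 200 * 120 = 240000000
denominator = 8 * 20 * 50 = 8000
card(S) = 240000000 / 8000 = 30000

30000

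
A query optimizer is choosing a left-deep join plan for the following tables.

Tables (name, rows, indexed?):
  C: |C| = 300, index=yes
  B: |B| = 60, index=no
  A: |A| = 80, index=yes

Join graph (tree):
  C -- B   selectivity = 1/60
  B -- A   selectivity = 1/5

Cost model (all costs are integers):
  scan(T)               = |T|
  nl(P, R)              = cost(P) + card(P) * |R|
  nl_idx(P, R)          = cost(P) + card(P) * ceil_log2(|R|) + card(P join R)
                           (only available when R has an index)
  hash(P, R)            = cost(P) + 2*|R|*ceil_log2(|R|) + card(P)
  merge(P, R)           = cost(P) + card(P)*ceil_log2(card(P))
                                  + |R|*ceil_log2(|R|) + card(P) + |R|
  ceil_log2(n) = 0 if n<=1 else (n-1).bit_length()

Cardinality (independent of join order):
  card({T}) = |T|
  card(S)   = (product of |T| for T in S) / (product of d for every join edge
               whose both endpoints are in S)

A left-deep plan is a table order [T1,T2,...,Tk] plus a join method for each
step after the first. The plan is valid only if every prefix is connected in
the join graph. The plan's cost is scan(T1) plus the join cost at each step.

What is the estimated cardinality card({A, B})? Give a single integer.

960

Tables in S: A(80), B(60)
Edges inside S: B-A(d=5)
numerator = 80 * 60 = 4800
denominator = 5 = 5
card(S) = 4800 / 5 = 960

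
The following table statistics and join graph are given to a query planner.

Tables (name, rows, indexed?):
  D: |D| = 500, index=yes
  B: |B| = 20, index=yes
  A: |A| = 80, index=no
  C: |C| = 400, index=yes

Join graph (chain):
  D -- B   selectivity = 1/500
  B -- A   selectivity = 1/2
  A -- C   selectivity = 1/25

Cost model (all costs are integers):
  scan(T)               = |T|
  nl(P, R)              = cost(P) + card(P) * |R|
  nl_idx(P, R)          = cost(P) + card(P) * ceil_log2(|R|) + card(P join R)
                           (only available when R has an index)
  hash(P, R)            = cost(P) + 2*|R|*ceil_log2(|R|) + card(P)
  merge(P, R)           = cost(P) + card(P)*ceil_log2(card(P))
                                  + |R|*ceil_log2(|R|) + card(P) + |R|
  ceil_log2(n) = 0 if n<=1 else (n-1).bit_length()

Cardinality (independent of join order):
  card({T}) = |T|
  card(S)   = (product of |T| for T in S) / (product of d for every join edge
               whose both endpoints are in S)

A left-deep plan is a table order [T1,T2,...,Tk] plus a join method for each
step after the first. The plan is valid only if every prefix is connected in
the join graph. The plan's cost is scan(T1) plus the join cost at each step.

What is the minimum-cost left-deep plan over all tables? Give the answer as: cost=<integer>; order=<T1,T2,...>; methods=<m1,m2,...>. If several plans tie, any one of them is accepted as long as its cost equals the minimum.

Selinger DP (subsets sized 1..n):
  {D}: scan cost=500, card=500
  {B}: scan cost=20, card=20
  {A}: scan cost=80, card=80
  {C}: scan cost=400, card=400
  {BD}: card=20; try (D,nl_idx)→220, (B,hash)→1200, (B,nl_idx)→3020, (D,merge)→5140, (B,merge)→5620, (D,hash)→9040 …(+2); best=220 via (D,nl_idx)
  {AB}: card=800; try (B,hash)→360, (A,merge)→780, (B,merge)→840, (A,hash)→1160, (B,nl_idx)→1280, (A,nl)→1620 …(+1); best=360 via (B,hash)
  {AC}: card=1280; try (A,hash)→1920, (C,nl_idx)→2080, (C,merge)→4720, (A,merge)→5040, (C,hash)→7360, (C,nl)→32080 …(+1); best=1920 via (A,hash)
  {ABD}: card=800; try (A,merge)→980, (A,hash)→1360, (A,nl)→1820, (D,nl_idx)→8360, (D,hash)→10160, (D,merge)→14160 …(+1); best=980 via (A,merge)
  {ABC}: card=12800; try (B,hash)→3400, (C,hash)→8360, (C,merge)→13160, (B,merge)→17400, (C,nl_idx)→20360, (B,nl_idx)→21120 …(+2); best=3400 via (B,hash)
  {ABCD}: card=12800; try (C,hash)→8980, (C,merge)→13780, (C,nl_idx)→20980, (D,hash)→25200, (D,nl_idx)→131400, (D,merge)→200400 …(+2); best=8980 via (C,hash)

cost=8980; order=B,D,A,C; methods=nl_idx,merge,hash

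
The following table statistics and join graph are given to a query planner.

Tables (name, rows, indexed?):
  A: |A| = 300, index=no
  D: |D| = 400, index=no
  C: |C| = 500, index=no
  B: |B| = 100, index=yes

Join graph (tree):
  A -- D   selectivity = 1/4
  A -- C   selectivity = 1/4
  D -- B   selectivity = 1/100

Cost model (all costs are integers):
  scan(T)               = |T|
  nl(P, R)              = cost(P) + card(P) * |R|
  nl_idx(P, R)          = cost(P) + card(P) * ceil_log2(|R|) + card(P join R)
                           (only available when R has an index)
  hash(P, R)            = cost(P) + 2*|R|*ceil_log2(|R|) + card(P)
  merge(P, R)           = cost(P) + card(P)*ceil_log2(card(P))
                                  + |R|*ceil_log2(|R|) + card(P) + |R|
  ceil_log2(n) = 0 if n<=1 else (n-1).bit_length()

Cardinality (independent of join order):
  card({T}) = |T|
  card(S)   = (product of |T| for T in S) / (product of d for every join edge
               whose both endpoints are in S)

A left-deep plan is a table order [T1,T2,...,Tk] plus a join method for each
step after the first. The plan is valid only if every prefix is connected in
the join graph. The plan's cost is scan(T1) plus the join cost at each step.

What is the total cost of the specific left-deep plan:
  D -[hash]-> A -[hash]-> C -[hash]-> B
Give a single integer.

step 1: scan D: cost=400, card=400
step 2: join A via hash
    card(P join A) = 400*300/(4) = 30000
    cost = 400 + 2*300*9 + 400 = 6200
step 3: join C via hash
    card(P join C) = 30000*500/(4) = 3750000
    cost = 6200 + 2*500*9 + 30000 = 45200
step 4: join B via hash
    card(P join B) = 3750000*100/(100) = 3750000
    cost = 45200 + 2*100*7 + 3750000 = 3796600

3796600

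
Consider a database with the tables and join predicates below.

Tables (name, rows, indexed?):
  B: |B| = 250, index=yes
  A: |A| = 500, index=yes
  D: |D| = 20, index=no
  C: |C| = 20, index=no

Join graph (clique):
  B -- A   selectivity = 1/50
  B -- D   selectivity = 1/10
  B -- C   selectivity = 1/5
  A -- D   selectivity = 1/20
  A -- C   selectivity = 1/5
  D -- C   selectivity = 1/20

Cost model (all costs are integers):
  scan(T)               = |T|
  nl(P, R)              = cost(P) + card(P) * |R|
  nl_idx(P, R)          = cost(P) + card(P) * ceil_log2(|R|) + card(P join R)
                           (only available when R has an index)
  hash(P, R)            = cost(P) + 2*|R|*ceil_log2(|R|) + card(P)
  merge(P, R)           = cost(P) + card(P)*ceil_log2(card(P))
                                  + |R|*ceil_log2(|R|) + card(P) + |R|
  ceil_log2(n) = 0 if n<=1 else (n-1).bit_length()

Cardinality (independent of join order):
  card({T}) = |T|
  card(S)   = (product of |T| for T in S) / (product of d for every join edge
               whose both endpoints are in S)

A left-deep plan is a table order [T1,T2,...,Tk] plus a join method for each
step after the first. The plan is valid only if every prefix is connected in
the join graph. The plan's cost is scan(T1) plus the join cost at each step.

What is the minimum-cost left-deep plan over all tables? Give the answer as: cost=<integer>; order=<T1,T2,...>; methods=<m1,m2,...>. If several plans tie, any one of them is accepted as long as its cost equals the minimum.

cost=1330; order=C,D,A,B; methods=hash,nl_idx,nl_idx

Selinger DP (subsets sized 1..n):
  {B}: scan cost=250, card=250
  {A}: scan cost=500, card=500
  {D}: scan cost=20, card=20
  {C}: scan cost=20, card=20
  {AB}: card=2500; try (B,hash)→5000, (A,nl_idx)→5000, (B,nl_idx)→7000, (A,merge)→7500, (B,merge)→7750, (A,hash)→9500 …(+2); best=5000 via (B,hash)
  {BD}: card=500; try (B,nl_idx)→680, (D,hash)→700, (B,merge)→2390, (D,merge)→2620, (B,hash)→4040, (B,nl)→5020 …(+1); best=680 via (B,nl_idx)
  {BC}: card=1000; try (C,hash)→700, (B,nl_idx)→1180, (B,merge)→2390, (C,merge)→2620, (B,hash)→4040, (B,nl)→5020 …(+1); best=700 via (C,hash)
  {AD}: card=500; try (A,nl_idx)→700, (D,hash)→1200, (A,merge)→5140, (D,merge)→5620, (A,hash)→9040, (A,nl)→10020 …(+1); best=700 via (A,nl_idx)
  {AC}: card=2000; try (C,hash)→1200, (A,nl_idx)→2200, (A,merge)→5140, (C,merge)→5620, (A,hash)→9040, (A,nl)→10020 …(+1); best=1200 via (C,hash)
  {CD}: card=20; try (D,hash)→240, (C,hash)→240, (D,merge)→260, (C,merge)→260, (D,nl)→420, (C,nl)→420; best=240 via (D,hash)
  {ABD}: card=250; try (B,nl_idx)→4950, (B,hash)→5200, (A,nl_idx)→5430, (D,hash)→7700, (B,merge)→7950, (A,hash)→10180 …(+5); best=4950 via (B,nl_idx)
  {ABC}: card=2000; try (B,hash)→7200, (C,hash)→7700, (A,hash)→10700, (A,nl_idx)→11700, (A,merge)→16700, (B,nl_idx)→19200 …(+5); best=7200 via (B,hash)
  {BCD}: card=100; try (B,nl_idx)→500, (C,hash)→1380, (D,hash)→1900, (B,merge)→2610, (B,hash)→4260, (B,nl)→5240 …(+4); best=500 via (B,nl_idx)
  {ACD}: card=100; try (A,nl_idx)→520, (C,hash)→1400, (D,hash)→3400, (A,merge)→5360, (C,merge)→5820, (A,hash)→9260 …(+4); best=520 via (A,nl_idx)
  {ABCD}: card=10; try (B,nl_idx)→1330, (A,nl_idx)→1410, (B,merge)→3570, (B,hash)→4620, (C,hash)→5400, (A,merge)→6300 …(+8); best=1330 via (B,nl_idx)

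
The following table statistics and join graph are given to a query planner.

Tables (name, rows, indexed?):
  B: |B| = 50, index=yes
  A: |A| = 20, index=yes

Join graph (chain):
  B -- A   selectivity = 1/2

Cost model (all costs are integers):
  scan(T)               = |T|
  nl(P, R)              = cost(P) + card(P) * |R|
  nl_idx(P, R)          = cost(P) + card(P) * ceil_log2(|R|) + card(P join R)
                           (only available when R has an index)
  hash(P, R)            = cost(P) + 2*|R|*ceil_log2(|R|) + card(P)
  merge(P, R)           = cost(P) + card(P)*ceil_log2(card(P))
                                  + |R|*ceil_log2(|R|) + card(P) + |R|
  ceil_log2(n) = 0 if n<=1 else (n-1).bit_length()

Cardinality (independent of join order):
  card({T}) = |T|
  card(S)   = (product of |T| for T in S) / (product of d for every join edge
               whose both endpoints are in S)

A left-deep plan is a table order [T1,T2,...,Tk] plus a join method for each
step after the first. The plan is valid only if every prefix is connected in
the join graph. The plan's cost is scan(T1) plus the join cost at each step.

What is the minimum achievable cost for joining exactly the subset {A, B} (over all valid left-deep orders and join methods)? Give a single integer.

300

Selinger DP over subsets of {A,B}:
  {B}: scan cost=50, card=50
  {A}: scan cost=20, card=20
  {AB}: card=500; try (A,hash)→300, (B,merge)→490, (A,merge)→520, (B,hash)→640, (B,nl_idx)→640, (A,nl_idx)→800 …(+2); best=300 via (A,hash)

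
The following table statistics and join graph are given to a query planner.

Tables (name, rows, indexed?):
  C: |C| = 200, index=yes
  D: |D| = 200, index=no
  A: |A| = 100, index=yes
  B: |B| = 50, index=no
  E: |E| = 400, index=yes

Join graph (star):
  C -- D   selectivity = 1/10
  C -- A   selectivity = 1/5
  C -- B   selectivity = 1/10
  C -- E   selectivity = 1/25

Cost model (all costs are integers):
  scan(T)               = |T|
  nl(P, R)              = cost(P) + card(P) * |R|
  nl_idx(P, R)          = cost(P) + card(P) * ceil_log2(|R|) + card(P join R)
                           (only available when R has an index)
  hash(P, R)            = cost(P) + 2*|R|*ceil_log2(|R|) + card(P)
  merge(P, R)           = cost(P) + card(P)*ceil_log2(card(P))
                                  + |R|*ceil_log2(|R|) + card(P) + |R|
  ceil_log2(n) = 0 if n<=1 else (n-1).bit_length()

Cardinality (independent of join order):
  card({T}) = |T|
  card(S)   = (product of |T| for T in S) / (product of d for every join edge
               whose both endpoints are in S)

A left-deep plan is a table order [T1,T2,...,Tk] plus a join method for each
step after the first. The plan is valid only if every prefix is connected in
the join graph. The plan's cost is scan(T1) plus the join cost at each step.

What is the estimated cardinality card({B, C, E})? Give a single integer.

Tables in S: B(50), C(200), E(400)
Edges inside S: C-B(d=10), C-E(d=25)
numerator = 50 * 200 * 400 = 4000000
denominator = 10 * 25 = 250
card(S) = 4000000 / 250 = 16000

16000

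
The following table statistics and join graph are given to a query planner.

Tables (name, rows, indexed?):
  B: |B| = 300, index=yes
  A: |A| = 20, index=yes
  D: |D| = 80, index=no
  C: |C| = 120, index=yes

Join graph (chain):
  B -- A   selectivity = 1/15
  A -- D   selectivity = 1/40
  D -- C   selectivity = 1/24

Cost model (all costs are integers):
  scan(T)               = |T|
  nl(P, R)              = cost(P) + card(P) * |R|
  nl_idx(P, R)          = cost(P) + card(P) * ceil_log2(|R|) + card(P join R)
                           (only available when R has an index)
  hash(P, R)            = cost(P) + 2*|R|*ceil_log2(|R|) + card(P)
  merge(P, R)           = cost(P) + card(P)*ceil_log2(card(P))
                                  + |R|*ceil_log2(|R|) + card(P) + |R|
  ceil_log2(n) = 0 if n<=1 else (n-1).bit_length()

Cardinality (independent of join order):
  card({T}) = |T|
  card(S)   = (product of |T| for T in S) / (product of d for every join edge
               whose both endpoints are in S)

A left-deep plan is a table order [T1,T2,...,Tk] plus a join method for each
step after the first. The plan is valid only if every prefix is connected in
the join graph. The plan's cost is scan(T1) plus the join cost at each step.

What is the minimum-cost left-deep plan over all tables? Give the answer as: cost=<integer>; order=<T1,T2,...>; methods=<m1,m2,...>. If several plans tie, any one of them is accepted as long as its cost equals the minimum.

cost=4000; order=D,A,B,C; methods=hash,nl_idx,hash

Selinger DP (subsets sized 1..n):
  {B}: scan cost=300, card=300
  {A}: scan cost=20, card=20
  {D}: scan cost=80, card=80
  {C}: scan cost=120, card=120
  {AB}: card=400; try (B,nl_idx)→600, (A,hash)→800, (A,nl_idx)→2200, (B,merge)→3140, (A,merge)→3420, (B,hash)→5440 …(+2); best=600 via (B,nl_idx)
  {AD}: card=40; try (A,hash)→360, (A,nl_idx)→520, (D,merge)→780, (A,merge)→840, (D,hash)→1160, (D,nl)→1620 …(+1); best=360 via (A,hash)
  {CD}: card=400; try (C,nl_idx)→1040, (D,hash)→1360, (C,merge)→1680, (D,merge)→1720, (C,hash)→1840, (C,nl)→9680 …(+1); best=1040 via (C,nl_idx)
  {ABD}: card=800; try (B,nl_idx)→1520, (D,hash)→2120, (B,merge)→3640, (D,merge)→5240, (B,hash)→5800, (B,nl)→12360 …(+1); best=1520 via (B,nl_idx)
  {ACD}: card=200; try (C,nl_idx)→840, (C,merge)→1600, (A,hash)→1640, (C,hash)→2080, (A,nl_idx)→3240, (C,nl)→5160 …(+2); best=840 via (C,nl_idx)
  {ABCD}: card=4000; try (C,hash)→4000, (B,merge)→5640, (B,hash)→6440, (B,nl_idx)→6640, (C,nl_idx)→11120, (C,merge)→11280 …(+2); best=4000 via (C,hash)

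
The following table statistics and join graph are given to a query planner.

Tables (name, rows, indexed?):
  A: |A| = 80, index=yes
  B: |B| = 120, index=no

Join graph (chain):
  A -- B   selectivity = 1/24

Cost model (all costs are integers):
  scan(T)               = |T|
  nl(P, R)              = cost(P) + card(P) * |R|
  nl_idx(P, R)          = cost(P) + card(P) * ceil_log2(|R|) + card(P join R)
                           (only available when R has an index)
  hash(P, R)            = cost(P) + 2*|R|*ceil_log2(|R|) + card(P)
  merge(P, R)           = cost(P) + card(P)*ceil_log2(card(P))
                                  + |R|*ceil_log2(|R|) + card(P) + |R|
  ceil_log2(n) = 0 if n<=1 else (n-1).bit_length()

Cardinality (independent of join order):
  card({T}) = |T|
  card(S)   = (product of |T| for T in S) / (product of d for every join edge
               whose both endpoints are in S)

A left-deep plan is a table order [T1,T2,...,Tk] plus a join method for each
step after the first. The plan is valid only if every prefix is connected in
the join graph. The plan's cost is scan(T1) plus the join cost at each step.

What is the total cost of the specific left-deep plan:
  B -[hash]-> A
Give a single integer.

step 1: scan B: cost=120, card=120
step 2: join A via hash
    card(P join A) = 120*80/(24) = 400
    cost = 120 + 2*80*7 + 120 = 1360

1360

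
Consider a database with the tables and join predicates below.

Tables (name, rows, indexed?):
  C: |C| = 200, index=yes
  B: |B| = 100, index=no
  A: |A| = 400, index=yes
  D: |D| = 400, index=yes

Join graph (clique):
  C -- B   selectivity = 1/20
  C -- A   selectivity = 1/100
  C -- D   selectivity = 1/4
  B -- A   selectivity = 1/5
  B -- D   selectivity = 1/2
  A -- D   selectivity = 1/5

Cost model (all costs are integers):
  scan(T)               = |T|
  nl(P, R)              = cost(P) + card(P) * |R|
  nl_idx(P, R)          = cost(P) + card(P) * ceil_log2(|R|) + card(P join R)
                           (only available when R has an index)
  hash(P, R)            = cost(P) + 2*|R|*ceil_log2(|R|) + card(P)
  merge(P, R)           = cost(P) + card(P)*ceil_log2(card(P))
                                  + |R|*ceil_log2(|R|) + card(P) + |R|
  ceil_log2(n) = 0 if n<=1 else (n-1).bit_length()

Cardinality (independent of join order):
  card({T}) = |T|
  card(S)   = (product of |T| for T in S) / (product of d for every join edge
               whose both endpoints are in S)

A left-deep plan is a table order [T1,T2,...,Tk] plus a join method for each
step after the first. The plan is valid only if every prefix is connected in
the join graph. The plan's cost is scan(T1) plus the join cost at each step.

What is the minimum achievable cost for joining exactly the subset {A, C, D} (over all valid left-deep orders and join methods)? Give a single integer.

10800

Selinger DP over subsets of {A,C,D}:
  {C}: scan cost=200, card=200
  {A}: scan cost=400, card=400
  {D}: scan cost=400, card=400
  {AC}: card=800; try (A,nl_idx)→2800, (C,hash)→4000, (C,nl_idx)→4400, (A,merge)→6000, (C,merge)→6200, (A,hash)→7600 …(+2); best=2800 via (A,nl_idx)
  {CD}: card=20000; try (C,hash)→4000, (D,merge)→6000, (C,merge)→6200, (D,hash)→7600, (D,nl_idx)→22000, (C,nl_idx)→23600 …(+2); best=4000 via (C,hash)
  {AD}: card=32000; try (D,hash)→8000, (A,hash)→8000, (D,merge)→8400, (A,merge)→8400, (D,nl_idx)→36000, (A,nl_idx)→36000 …(+2); best=8000 via (D,hash)
  {ACD}: card=16000; try (D,hash)→10800, (D,merge)→15600, (D,nl_idx)→26000, (A,hash)→31200, (C,hash)→43200, (A,nl_idx)→200000 …(+6); best=10800 via (D,hash)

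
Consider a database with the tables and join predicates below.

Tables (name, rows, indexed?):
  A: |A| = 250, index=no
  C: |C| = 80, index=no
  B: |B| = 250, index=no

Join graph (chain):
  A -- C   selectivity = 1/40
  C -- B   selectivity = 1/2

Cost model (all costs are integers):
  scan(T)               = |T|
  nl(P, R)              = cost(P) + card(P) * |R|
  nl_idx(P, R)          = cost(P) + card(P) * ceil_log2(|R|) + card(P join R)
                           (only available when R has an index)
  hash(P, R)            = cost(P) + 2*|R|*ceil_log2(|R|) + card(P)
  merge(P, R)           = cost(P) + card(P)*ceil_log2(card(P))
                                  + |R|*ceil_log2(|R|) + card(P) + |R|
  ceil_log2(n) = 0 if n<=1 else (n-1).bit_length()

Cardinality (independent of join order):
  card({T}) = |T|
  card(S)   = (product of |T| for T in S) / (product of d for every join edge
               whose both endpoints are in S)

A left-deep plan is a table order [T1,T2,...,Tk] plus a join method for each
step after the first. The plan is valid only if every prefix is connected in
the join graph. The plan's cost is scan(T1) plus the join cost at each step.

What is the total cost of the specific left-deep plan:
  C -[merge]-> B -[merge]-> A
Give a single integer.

step 1: scan C: cost=80, card=80
step 2: join B via merge
    card(P join B) = 80*250/(2) = 10000
    cost = 80 + 80*7 + 250*8 + 80 + 250 = 2970
step 3: join A via merge
    card(P join A) = 10000*250/(40) = 62500
    cost = 2970 + 10000*14 + 250*8 + 10000 + 250 = 155220

155220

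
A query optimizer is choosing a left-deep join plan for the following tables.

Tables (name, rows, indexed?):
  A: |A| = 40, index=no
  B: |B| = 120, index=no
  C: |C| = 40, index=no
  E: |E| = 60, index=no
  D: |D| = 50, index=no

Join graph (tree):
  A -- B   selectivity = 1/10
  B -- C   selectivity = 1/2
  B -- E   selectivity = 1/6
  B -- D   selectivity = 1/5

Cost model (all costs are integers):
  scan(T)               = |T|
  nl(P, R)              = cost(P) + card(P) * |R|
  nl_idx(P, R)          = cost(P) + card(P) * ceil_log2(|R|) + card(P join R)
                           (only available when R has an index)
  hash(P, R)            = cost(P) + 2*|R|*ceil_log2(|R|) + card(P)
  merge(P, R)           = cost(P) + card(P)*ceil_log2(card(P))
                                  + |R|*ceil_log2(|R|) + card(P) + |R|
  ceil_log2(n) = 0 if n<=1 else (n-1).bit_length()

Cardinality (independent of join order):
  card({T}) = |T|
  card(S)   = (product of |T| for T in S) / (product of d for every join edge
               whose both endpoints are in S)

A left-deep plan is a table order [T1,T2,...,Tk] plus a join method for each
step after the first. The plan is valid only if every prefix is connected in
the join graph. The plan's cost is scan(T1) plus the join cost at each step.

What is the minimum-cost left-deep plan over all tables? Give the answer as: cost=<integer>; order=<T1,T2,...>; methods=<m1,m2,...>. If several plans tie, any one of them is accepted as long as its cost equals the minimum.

cost=55800; order=B,A,D,E,C; methods=hash,hash,hash,hash

Selinger DP (subsets sized 1..n):
  {A}: scan cost=40, card=40
  {B}: scan cost=120, card=120
  {C}: scan cost=40, card=40
  {E}: scan cost=60, card=60
  {D}: scan cost=50, card=50
  {AB}: card=480; try (A,hash)→720, (B,merge)→1280, (A,merge)→1360, (B,hash)→1760, (B,nl)→4840, (A,nl)→4920; best=720 via (A,hash)
  {BC}: card=2400; try (C,hash)→720, (B,merge)→1280, (C,merge)→1360, (B,hash)→1760, (B,nl)→4840, (C,nl)→4920; best=720 via (C,hash)
  {BE}: card=1200; try (E,hash)→960, (B,merge)→1440, (E,merge)→1500, (B,hash)→1800, (B,nl)→7260, (E,nl)→7320; best=960 via (E,hash)
  {BD}: card=1200; try (D,hash)→840, (B,merge)→1360, (D,merge)→1430, (B,hash)→1780, (B,nl)→6050, (D,nl)→6120; best=840 via (D,hash)
  {ABC}: card=9600; try (C,hash)→1680, (A,hash)→3600, (C,merge)→5800, (C,nl)→19920, (A,merge)→32200, (A,nl)→96720; best=1680 via (C,hash)
  {ABE}: card=4800; try (E,hash)→1920, (A,hash)→2640, (E,merge)→5940, (A,merge)→15640, (E,nl)→29520, (A,nl)→48960; best=1920 via (E,hash)
  {ABD}: card=4800; try (D,hash)→1800, (A,hash)→2520, (D,merge)→5870, (A,merge)→15520, (D,nl)→24720, (A,nl)→48840; best=1800 via (D,hash)
  {BCE}: card=24000; try (C,hash)→2640, (E,hash)→3840, (C,merge)→15640, (E,merge)→32340, (C,nl)→48960, (E,nl)→144720; best=2640 via (C,hash)
  {BCD}: card=24000; try (C,hash)→2520, (D,hash)→3720, (C,merge)→15520, (D,merge)→32270, (C,nl)→48840, (D,nl)→120720; best=2520 via (C,hash)
  {BDE}: card=12000; try (E,hash)→2760, (D,hash)→2760, (E,merge)→15660, (D,merge)→15710, (D,nl)→60960, (E,nl)→72840; best=2760 via (E,hash)
  {ABCE}: card=96000; try (C,hash)→7200, (E,hash)→12000, (A,hash)→27120, (C,merge)→69400, (E,merge)→146100, (C,nl)→193920 …(+3); best=7200 via (C,hash)
  {ABCD}: card=96000; try (C,hash)→7080, (D,hash)→11880, (A,hash)→27000, (C,merge)→69280, (D,merge)→146030, (C,nl)→193800 …(+3); best=7080 via (C,hash)
  {ABDE}: card=48000; try (E,hash)→7320, (D,hash)→7320, (A,hash)→15240, (E,merge)→69420, (D,merge)→69470, (A,merge)→183040 …(+3); best=7320 via (E,hash)
  {BCDE}: card=240000; try (C,hash)→15240, (E,hash)→27240, (D,hash)→27240, (C,merge)→183040, (E,merge)→386940, (D,merge)→386990 …(+3); best=15240 via (C,hash)
  {ABCDE}: card=960000; try (C,hash)→55800, (E,hash)→103800, (D,hash)→103800, (A,hash)→255720, (C,merge)→823600, (E,merge)→1735500 …(+6); best=55800 via (C,hash)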